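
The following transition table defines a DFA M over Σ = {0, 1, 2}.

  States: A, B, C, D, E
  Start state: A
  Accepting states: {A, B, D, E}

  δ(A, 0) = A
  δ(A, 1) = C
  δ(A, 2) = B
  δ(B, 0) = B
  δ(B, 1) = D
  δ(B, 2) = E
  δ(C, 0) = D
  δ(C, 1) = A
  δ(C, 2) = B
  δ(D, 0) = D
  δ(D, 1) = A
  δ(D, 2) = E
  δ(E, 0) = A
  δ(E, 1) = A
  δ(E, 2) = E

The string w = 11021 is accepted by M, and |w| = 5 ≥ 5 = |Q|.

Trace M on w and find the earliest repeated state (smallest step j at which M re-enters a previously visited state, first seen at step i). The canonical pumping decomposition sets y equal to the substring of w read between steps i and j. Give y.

11

Run of M on w = 1 1 0 2 1:
  step 0: A  (start)
  step 1: C  (read 1: A→C)
  step 2: A  (read 1: C→A)   ← first repeat (A seen earlier)
  step 3: A  (read 0: A→A)
  step 4: B  (read 2: A→B)
  step 5: D  (read 1: B→D)

So i = 0, j = 2, giving x = w[0:0] = ε, y = w[0:2] = 11, z = w[2:5] = 021.
Check: |xy| = 2 ≤ 5 and |y| = 2 ≥ 1. Reading y takes M from A back to A, so every xyⁱz is accepted.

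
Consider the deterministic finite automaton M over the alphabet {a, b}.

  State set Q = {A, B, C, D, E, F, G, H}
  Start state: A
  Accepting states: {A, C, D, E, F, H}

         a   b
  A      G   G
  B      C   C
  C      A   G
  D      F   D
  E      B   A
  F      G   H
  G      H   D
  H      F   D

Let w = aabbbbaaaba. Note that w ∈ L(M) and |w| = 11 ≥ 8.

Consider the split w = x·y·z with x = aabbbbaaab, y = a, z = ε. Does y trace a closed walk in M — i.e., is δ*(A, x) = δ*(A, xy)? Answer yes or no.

Run of M on the first 11 characters of w = a a b b b b a a a b a:
  step 0: A  (start)
  step 1: G  (read a: A→G)
  step 2: H  (read a: G→H)
  step 3: D  (read b: H→D)
  step 4: D  (read b: D→D)
  step 5: D  (read b: D→D)
  step 6: D  (read b: D→D)
  step 7: F  (read a: D→F)
  step 8: G  (read a: F→G)
  step 9: H  (read a: G→H)
  step 10: D  (read b: H→D)
  step 11: F  (read a: D→F)

After x (step 10): D. After xy (step 11): F.
They differ (D ≠ F), so y is not a cycle from the state after x; this split is not the one the pumping-lemma construction produces, and pumping y need not keep the string in L(M).

no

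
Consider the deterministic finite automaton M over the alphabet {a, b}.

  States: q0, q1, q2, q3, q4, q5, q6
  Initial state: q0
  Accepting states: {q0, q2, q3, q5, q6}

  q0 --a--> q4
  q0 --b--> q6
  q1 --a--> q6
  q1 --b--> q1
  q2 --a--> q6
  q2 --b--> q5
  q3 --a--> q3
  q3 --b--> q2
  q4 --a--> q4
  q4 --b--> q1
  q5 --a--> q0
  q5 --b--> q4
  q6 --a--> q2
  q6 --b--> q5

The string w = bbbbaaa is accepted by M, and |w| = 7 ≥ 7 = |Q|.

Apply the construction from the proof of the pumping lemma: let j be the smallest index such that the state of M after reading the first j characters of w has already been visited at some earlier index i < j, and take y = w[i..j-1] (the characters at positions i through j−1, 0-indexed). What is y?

Run of M on w = b b b b a a a:
  step 0: q0  (start)
  step 1: q6  (read b: q0→q6)
  step 2: q5  (read b: q6→q5)
  step 3: q4  (read b: q5→q4)
  step 4: q1  (read b: q4→q1)
  step 5: q6  (read a: q1→q6)   ← first repeat (q6 seen earlier)
  step 6: q2  (read a: q6→q2)
  step 7: q6  (read a: q2→q6)

So i = 1, j = 5, giving x = w[0:1] = b, y = w[1:5] = bbba, z = w[5:7] = aa.
Check: |xy| = 5 ≤ 7 and |y| = 4 ≥ 1. Reading y takes M from q6 back to q6, so every xyⁱz is accepted.
The DFA has 7 states, so the proof of the pumping lemma guarantees a repeated state among the first 7+1 visited; the segment between the two visits is the pumpable y.

bbba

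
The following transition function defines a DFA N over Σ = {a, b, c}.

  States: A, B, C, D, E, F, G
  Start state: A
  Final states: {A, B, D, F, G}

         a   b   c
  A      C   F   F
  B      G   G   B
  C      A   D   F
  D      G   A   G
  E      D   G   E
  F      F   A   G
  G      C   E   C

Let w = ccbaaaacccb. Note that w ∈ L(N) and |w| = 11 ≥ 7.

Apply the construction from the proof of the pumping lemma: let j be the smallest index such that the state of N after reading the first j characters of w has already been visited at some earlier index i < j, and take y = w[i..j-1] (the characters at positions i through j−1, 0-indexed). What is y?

Run of N on w = c c b a a a a c c c b:
  step 0: A  (start)
  step 1: F  (read c: A→F)
  step 2: G  (read c: F→G)
  step 3: E  (read b: G→E)
  step 4: D  (read a: E→D)
  step 5: G  (read a: D→G)   ← first repeat (G seen earlier)
  step 6: C  (read a: G→C)
  step 7: A  (read a: C→A)
  step 8: F  (read c: A→F)
  step 9: G  (read c: F→G)
  step 10: C  (read c: G→C)
  step 11: D  (read b: C→D)

So i = 2, j = 5, giving x = w[0:2] = cc, y = w[2:5] = baa, z = w[5:11] = aacccb.
Check: |xy| = 5 ≤ 7 and |y| = 3 ≥ 1. Reading y takes N from G back to G, so every xyⁱz is accepted.

baa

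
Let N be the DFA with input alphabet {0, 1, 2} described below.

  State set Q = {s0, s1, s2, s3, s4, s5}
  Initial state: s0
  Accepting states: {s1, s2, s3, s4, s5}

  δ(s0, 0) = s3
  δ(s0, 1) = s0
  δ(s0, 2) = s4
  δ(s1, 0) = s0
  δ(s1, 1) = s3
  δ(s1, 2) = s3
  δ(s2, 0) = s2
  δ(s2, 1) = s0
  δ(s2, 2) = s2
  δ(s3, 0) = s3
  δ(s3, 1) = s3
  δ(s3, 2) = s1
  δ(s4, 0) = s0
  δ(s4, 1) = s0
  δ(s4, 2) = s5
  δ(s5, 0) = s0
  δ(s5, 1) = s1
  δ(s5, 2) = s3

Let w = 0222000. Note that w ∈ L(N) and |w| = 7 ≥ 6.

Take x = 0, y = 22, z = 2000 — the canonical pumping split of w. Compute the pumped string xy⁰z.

02000

xy⁰z = xz = 0·2000 = 02000.
Reading y = 22 takes N from s3 back to s3, so after x the machine is still in s3, and z then leads to the accepting state s3. Hence 02000 ∈ L(N).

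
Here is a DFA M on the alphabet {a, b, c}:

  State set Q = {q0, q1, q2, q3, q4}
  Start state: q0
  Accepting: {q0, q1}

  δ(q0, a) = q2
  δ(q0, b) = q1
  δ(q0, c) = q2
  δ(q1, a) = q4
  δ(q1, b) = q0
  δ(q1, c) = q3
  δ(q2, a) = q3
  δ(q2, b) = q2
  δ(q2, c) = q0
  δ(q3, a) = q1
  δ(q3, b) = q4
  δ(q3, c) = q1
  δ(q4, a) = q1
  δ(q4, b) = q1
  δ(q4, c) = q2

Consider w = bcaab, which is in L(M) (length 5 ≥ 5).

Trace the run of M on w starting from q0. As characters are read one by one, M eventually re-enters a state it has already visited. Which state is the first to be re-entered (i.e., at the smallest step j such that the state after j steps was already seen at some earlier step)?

q1

Run of M on w = b c a a b:
  step 0: q0  (start)
  step 1: q1  (read b: q0→q1)
  step 2: q3  (read c: q1→q3)
  step 3: q1  (read a: q3→q1)   ← first repeat (q1 seen earlier)
  step 4: q4  (read a: q1→q4)
  step 5: q1  (read b: q4→q1)

The earliest repeat is at step j = 3: M is in q1, which it already visited at step i = 1.
Pumping length from the standard proof: p = 5 (the number of states). The repeated state found above gives |xy| = j ≤ 5 and |y| = j − i ≥ 1.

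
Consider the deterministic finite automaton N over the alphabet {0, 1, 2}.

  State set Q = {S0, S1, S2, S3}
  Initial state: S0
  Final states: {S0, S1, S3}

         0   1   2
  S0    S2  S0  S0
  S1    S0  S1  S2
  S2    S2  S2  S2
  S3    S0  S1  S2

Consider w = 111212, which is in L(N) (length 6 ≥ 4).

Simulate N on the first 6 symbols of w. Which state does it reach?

S0

State sequence: S0 -1-> S0 -1-> S0 -1-> S0 -2-> S0 -1-> S0 -2-> S0

After reading 6 characters, N is in state S0.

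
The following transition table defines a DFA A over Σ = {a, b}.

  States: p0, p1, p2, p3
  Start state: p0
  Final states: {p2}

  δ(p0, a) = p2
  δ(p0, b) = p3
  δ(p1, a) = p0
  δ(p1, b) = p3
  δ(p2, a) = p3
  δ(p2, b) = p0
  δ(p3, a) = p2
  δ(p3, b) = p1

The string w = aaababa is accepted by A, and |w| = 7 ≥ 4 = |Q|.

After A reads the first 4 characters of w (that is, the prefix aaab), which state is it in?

Run of A on the first 4 characters of w = a a a b:
  step 0: p0  (start)
  step 1: p2  (read a: p0→p2)
  step 2: p3  (read a: p2→p3)
  step 3: p2  (read a: p3→p2)
  step 4: p0  (read b: p2→p0)

After reading 4 characters, A is in state p0.
(This kind of state-tracing is the core of the pumping-lemma construction: with 4 states, pigeonhole forces a repeat within the first 4 steps.)

p0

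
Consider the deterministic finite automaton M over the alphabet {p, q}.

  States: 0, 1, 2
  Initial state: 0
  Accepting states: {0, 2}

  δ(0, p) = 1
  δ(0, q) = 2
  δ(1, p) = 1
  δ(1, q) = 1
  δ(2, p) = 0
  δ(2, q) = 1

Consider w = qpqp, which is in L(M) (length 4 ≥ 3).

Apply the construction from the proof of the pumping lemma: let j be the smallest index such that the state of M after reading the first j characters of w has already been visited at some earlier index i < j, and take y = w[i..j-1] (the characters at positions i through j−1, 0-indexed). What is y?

State sequence: 0 -q-> 2 -p-> 0 -q-> 2 -p-> 0
First repeat at step 2: 0 was already visited.

So i = 0, j = 2, giving x = w[0:0] = ε, y = w[0:2] = qp, z = w[2:4] = qp.
Check: |xy| = 2 ≤ 3 and |y| = 2 ≥ 1. Reading y takes M from 0 back to 0, so every xyⁱz is accepted.

qp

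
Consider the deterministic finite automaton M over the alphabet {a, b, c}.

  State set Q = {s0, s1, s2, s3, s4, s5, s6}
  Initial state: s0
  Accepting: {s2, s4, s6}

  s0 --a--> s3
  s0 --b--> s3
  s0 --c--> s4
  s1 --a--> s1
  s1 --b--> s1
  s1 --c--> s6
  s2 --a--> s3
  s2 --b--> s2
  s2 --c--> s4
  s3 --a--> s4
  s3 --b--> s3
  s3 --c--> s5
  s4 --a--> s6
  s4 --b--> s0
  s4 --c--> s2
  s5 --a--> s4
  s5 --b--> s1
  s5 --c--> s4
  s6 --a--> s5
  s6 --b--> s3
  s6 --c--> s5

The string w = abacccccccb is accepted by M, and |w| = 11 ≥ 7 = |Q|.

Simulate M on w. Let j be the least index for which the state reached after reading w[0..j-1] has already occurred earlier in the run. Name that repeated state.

Run of M on w = a b a c c c c c c c b:
  step 0: s0  (start)
  step 1: s3  (read a: s0→s3)
  step 2: s3  (read b: s3→s3)   ← first repeat (s3 seen earlier)
  step 3: s4  (read a: s3→s4)
  step 4: s2  (read c: s4→s2)
  step 5: s4  (read c: s2→s4)
  step 6: s2  (read c: s4→s2)
  step 7: s4  (read c: s2→s4)
  step 8: s2  (read c: s4→s2)
  step 9: s4  (read c: s2→s4)
  step 10: s2  (read c: s4→s2)
  step 11: s2  (read b: s2→s2)

The earliest repeat is at step j = 2: M is in s3, which it already visited at step i = 1.

s3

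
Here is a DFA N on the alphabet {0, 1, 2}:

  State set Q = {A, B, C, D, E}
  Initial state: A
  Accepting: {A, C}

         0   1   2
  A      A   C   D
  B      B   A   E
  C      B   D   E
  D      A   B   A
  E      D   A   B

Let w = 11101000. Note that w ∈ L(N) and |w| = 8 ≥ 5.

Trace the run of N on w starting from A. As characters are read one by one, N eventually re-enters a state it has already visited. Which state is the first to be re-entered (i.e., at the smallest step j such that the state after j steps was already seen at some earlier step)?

Run of N on w = 1 1 1 0 1 0 0 0:
  step 0: A  (start)
  step 1: C  (read 1: A→C)
  step 2: D  (read 1: C→D)
  step 3: B  (read 1: D→B)
  step 4: B  (read 0: B→B)   ← first repeat (B seen earlier)
  step 5: A  (read 1: B→A)
  step 6: A  (read 0: A→A)
  step 7: A  (read 0: A→A)
  step 8: A  (read 0: A→A)

The earliest repeat is at step j = 4: N is in B, which it already visited at step i = 3.
With |Q| = 5, pigeonhole forces a state repeat no later than step 5; the substring read between the first and second visits to that state can be pumped.

B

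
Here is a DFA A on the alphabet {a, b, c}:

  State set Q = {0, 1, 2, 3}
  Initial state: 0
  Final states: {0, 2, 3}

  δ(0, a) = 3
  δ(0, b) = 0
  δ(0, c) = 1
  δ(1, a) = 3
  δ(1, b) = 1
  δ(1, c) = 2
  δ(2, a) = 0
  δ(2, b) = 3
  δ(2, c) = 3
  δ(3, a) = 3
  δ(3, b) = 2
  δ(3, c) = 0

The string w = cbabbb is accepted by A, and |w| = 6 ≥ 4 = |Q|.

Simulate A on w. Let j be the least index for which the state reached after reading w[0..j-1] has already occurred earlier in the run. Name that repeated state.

1

State sequence: 0 -c-> 1 -b-> 1 -a-> 3 -b-> 2 -b-> 3 -b-> 2
First repeat at step 2: 1 was already visited.

The earliest repeat is at step j = 2: A is in 1, which it already visited at step i = 1.
With |Q| = 4, pigeonhole forces a state repeat no later than step 4; the substring read between the first and second visits to that state can be pumped.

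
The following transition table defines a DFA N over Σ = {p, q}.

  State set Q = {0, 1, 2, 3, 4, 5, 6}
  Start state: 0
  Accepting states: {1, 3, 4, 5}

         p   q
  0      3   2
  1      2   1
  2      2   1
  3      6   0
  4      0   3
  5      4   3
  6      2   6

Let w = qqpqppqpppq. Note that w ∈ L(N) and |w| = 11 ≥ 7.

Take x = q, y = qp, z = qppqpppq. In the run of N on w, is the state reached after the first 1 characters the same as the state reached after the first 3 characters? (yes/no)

State sequence: 0 -q-> 2 -q-> 1 -p-> 2

After x (step 1): 2. After xy (step 3): 2.
They match, so y = qp drives N around a cycle from 2 back to itself; pumping y any number of times keeps N in 2 before reading z, and xyⁱz ∈ L(N) for every i ≥ 0.

yes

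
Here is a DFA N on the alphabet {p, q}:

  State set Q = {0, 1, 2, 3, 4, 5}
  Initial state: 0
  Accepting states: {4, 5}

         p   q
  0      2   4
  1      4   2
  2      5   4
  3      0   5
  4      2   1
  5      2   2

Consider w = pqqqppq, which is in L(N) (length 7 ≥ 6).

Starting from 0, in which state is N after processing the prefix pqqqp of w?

Run of N on the first 5 characters of w = p q q q p:
  step 0: 0  (start)
  step 1: 2  (read p: 0→2)
  step 2: 4  (read q: 2→4)
  step 3: 1  (read q: 4→1)
  step 4: 2  (read q: 1→2)
  step 5: 5  (read p: 2→5)

After reading 5 characters, N is in state 5.
(This kind of state-tracing is the core of the pumping-lemma construction: with 6 states, pigeonhole forces a repeat within the first 6 steps.)

5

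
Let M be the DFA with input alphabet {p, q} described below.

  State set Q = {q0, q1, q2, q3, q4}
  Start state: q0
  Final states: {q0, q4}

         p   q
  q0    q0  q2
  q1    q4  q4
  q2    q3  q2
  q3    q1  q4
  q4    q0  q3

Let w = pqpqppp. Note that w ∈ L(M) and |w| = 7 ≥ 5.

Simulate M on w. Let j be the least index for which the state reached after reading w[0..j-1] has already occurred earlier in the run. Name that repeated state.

q0

Run of M on w = p q p q p p p:
  step 0: q0  (start)
  step 1: q0  (read p: q0→q0)   ← first repeat (q0 seen earlier)
  step 2: q2  (read q: q0→q2)
  step 3: q3  (read p: q2→q3)
  step 4: q4  (read q: q3→q4)
  step 5: q0  (read p: q4→q0)
  step 6: q0  (read p: q0→q0)
  step 7: q0  (read p: q0→q0)

The earliest repeat is at step j = 1: M is in q0, which it already visited at step i = 0.
Since M has 5 states, any run of length ≥ 5 visits 5+1 states, so by pigeonhole some state repeats within the first 5 steps — that repeat gives the pumpable loop.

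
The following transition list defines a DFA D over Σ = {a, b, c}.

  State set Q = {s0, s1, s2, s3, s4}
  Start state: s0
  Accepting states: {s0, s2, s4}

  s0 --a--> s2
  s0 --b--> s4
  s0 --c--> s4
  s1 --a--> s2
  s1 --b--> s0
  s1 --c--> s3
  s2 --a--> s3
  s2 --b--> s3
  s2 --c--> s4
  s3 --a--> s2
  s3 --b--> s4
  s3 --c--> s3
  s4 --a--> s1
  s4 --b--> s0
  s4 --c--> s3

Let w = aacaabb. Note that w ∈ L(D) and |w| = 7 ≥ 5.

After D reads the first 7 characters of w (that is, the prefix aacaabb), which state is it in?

s0

Run of D on the first 7 characters of w = a a c a a b b:
  step 0: s0  (start)
  step 1: s2  (read a: s0→s2)
  step 2: s3  (read a: s2→s3)
  step 3: s3  (read c: s3→s3)
  step 4: s2  (read a: s3→s2)
  step 5: s3  (read a: s2→s3)
  step 6: s4  (read b: s3→s4)
  step 7: s0  (read b: s4→s0)

After reading 7 characters, D is in state s0.
(This kind of state-tracing is the core of the pumping-lemma construction: with 5 states, pigeonhole forces a repeat within the first 5 steps.)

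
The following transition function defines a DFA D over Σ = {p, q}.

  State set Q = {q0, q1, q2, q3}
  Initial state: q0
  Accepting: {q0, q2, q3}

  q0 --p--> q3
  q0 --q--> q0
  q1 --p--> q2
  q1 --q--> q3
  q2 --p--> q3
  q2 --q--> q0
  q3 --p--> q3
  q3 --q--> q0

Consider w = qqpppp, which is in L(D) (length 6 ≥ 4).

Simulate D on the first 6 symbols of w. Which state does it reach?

q3

Run of D on the first 6 characters of w = q q p p p p:
  step 0: q0  (start)
  step 1: q0  (read q: q0→q0)
  step 2: q0  (read q: q0→q0)
  step 3: q3  (read p: q0→q3)
  step 4: q3  (read p: q3→q3)
  step 5: q3  (read p: q3→q3)
  step 6: q3  (read p: q3→q3)

After reading 6 characters, D is in state q3.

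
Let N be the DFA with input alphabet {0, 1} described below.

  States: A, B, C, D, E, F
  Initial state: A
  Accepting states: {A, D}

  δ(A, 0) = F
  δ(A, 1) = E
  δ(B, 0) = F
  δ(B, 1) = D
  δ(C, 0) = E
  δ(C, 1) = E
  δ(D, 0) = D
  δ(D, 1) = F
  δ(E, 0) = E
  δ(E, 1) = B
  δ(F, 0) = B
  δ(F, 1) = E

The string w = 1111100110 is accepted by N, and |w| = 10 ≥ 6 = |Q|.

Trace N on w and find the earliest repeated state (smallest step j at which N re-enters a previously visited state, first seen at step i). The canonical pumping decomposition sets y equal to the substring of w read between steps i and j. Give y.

Run of N on w = 1 1 1 1 1 0 0 1 1 0:
  step 0: A  (start)
  step 1: E  (read 1: A→E)
  step 2: B  (read 1: E→B)
  step 3: D  (read 1: B→D)
  step 4: F  (read 1: D→F)
  step 5: E  (read 1: F→E)   ← first repeat (E seen earlier)
  step 6: E  (read 0: E→E)
  step 7: E  (read 0: E→E)
  step 8: B  (read 1: E→B)
  step 9: D  (read 1: B→D)
  step 10: D  (read 0: D→D)

So i = 1, j = 5, giving x = w[0:1] = 1, y = w[1:5] = 1111, z = w[5:10] = 00110.
Check: |xy| = 5 ≤ 6 and |y| = 4 ≥ 1. Reading y takes N from E back to E, so every xyⁱz is accepted.

1111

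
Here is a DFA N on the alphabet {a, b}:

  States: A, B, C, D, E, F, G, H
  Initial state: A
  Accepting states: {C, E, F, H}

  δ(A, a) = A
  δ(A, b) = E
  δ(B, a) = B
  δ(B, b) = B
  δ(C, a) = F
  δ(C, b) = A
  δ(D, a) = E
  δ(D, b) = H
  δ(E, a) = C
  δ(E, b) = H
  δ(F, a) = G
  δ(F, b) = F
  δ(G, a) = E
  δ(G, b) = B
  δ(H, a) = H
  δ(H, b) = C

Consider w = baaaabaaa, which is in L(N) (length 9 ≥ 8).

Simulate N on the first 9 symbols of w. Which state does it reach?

State sequence: A -b-> E -a-> C -a-> F -a-> G -a-> E -b-> H -a-> H -a-> H -a-> H

After reading 9 characters, N is in state H.

H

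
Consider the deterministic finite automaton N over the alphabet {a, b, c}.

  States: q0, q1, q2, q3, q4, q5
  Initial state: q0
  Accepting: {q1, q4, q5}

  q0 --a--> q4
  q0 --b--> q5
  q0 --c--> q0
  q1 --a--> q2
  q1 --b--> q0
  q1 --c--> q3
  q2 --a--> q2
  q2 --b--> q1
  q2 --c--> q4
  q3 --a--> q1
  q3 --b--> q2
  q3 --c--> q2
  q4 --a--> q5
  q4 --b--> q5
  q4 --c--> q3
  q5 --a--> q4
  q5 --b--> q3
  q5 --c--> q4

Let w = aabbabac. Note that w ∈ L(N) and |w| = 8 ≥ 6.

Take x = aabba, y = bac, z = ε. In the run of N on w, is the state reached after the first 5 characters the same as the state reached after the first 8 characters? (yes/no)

Run of N on the first 8 characters of w = a a b b a b a c:
  step 0: q0  (start)
  step 1: q4  (read a: q0→q4)
  step 2: q5  (read a: q4→q5)
  step 3: q3  (read b: q5→q3)
  step 4: q2  (read b: q3→q2)
  step 5: q2  (read a: q2→q2)
  step 6: q1  (read b: q2→q1)
  step 7: q2  (read a: q1→q2)
  step 8: q4  (read c: q2→q4)

After x (step 5): q2. After xy (step 8): q4.
They differ (q2 ≠ q4), so y is not a cycle from the state after x; this split is not the one the pumping-lemma construction produces, and pumping y need not keep the string in L(N).

no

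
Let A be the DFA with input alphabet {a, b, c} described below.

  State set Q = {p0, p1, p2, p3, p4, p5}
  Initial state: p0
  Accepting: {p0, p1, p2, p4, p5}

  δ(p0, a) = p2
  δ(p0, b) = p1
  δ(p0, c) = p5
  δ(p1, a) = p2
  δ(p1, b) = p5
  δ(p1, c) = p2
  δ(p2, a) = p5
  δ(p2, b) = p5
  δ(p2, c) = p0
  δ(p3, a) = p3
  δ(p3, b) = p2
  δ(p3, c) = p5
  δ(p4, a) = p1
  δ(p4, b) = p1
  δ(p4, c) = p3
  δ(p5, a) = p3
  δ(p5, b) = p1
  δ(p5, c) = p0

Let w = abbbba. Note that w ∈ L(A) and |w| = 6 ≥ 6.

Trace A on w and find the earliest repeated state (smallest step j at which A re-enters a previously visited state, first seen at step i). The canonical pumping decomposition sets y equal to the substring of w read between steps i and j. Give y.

State sequence: p0 -a-> p2 -b-> p5 -b-> p1 -b-> p5 -b-> p1 -a-> p2
First repeat at step 4: p5 was already visited.

So i = 2, j = 4, giving x = w[0:2] = ab, y = w[2:4] = bb, z = w[4:6] = ba.
Check: |xy| = 4 ≤ 6 and |y| = 2 ≥ 1. Reading y takes A from p5 back to p5, so every xyⁱz is accepted.

bb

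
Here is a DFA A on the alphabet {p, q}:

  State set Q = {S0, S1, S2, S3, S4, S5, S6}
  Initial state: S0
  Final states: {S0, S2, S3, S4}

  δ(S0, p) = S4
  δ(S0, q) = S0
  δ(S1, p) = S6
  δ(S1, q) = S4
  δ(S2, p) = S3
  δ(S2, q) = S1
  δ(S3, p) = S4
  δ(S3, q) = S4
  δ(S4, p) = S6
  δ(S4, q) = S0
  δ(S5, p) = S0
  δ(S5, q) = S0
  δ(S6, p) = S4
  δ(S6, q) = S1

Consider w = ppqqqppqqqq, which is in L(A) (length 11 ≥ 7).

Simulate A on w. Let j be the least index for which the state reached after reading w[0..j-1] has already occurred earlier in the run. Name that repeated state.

Run of A on w = p p q q q p p q q q q:
  step 0: S0  (start)
  step 1: S4  (read p: S0→S4)
  step 2: S6  (read p: S4→S6)
  step 3: S1  (read q: S6→S1)
  step 4: S4  (read q: S1→S4)   ← first repeat (S4 seen earlier)
  step 5: S0  (read q: S4→S0)
  step 6: S4  (read p: S0→S4)
  step 7: S6  (read p: S4→S6)
  step 8: S1  (read q: S6→S1)
  step 9: S4  (read q: S1→S4)
  step 10: S0  (read q: S4→S0)
  step 11: S0  (read q: S0→S0)

The earliest repeat is at step j = 4: A is in S4, which it already visited at step i = 1.
With |Q| = 7, pigeonhole forces a state repeat no later than step 7; the substring read between the first and second visits to that state can be pumped.

S4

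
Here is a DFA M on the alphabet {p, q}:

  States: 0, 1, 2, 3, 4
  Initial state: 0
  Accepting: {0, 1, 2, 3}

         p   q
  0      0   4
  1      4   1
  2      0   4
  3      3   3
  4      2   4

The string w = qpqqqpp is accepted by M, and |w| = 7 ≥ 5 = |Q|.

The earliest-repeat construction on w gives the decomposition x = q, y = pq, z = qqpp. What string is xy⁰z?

xy⁰z = xz = q·qqpp = qqqpp.
Reading y = pq takes M from 4 back to 4, so after x the machine is still in 4, and z then leads to the accepting state 0. Hence qqqpp ∈ L(M).

qqqpp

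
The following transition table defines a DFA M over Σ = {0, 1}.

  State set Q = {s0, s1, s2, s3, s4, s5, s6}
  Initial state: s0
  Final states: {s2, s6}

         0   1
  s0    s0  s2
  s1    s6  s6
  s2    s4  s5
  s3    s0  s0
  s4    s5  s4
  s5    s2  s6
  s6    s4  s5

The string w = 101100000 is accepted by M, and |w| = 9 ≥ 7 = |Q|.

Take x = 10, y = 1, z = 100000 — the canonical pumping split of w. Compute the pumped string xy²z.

xy^2z = 10·1·1·100000 = 1011100000.
Reading y = 1 takes M from s4 back to s4, so after x·y·y the machine is still in s4, and z then leads to the accepting state s2. Hence 1011100000 ∈ L(M).

1011100000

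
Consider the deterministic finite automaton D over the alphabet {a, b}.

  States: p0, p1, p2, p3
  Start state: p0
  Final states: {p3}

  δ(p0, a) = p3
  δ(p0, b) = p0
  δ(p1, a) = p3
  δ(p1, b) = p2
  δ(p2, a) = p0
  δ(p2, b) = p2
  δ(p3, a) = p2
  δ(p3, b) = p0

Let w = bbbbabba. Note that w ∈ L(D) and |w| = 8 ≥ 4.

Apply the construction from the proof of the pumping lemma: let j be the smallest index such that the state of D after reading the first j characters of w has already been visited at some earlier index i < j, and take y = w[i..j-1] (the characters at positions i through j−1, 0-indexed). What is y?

State sequence: p0 -b-> p0 -b-> p0 -b-> p0 -b-> p0 -a-> p3 -b-> p0 -b-> p0 -a-> p3
First repeat at step 1: p0 was already visited.

So i = 0, j = 1, giving x = w[0:0] = ε, y = w[0:1] = b, z = w[1:8] = bbbabba.
Check: |xy| = 1 ≤ 4 and |y| = 1 ≥ 1. Reading y takes D from p0 back to p0, so every xyⁱz is accepted.
Pumping length from the standard proof: p = 4 (the number of states). The repeated state found above gives |xy| = j ≤ 4 and |y| = j − i ≥ 1.

b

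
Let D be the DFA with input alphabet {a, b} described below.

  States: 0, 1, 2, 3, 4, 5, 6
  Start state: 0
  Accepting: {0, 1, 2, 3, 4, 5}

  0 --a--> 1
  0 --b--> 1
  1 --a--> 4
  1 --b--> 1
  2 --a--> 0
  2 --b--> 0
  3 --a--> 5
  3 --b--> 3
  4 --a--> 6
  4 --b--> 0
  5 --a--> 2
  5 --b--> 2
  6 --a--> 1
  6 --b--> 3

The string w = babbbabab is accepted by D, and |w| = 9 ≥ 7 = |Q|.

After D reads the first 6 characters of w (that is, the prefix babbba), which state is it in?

4

State sequence: 0 -b-> 1 -a-> 4 -b-> 0 -b-> 1 -b-> 1 -a-> 4

After reading 6 characters, D is in state 4.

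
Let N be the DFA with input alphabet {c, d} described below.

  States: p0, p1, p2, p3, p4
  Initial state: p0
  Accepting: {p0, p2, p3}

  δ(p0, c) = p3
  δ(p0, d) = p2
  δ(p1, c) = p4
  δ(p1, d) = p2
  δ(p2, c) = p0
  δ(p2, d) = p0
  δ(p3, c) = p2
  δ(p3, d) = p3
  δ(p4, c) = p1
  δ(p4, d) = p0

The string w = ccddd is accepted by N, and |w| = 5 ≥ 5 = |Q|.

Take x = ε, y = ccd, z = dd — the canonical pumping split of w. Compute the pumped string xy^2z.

ccdccddd

xy^2z = ε·ccd·ccd·dd = ccdccddd.
Reading y = ccd takes N from p0 back to p0, so after x·y·y the machine is still in p0, and z then leads to the accepting state p0. Hence ccdccddd ∈ L(N).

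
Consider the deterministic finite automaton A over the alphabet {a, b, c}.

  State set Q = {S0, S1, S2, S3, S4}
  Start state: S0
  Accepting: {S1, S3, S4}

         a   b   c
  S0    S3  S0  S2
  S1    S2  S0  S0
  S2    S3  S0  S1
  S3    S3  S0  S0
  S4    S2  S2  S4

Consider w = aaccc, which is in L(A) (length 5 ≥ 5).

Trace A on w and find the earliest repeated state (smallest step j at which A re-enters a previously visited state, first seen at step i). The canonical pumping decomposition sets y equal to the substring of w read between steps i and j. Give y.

State sequence: S0 -a-> S3 -a-> S3 -c-> S0 -c-> S2 -c-> S1
First repeat at step 2: S3 was already visited.

So i = 1, j = 2, giving x = w[0:1] = a, y = w[1:2] = a, z = w[2:5] = ccc.
Check: |xy| = 2 ≤ 5 and |y| = 1 ≥ 1. Reading y takes A from S3 back to S3, so every xyⁱz is accepted.

a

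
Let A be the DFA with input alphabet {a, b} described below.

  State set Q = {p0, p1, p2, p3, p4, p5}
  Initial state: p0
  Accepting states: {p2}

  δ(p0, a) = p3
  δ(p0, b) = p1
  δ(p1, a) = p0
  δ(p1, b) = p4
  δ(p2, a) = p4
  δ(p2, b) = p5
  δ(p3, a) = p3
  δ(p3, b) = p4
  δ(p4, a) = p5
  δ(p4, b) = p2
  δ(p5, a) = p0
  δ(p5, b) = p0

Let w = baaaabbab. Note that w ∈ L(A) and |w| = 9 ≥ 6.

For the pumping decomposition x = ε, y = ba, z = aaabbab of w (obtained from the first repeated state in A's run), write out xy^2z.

xy^2z = ε·ba·ba·aaabbab = babaaaabbab.
Reading y = ba takes A from p0 back to p0, so after x·y·y the machine is still in p0, and z then leads to the accepting state p2. Hence babaaaabbab ∈ L(A).

babaaaabbab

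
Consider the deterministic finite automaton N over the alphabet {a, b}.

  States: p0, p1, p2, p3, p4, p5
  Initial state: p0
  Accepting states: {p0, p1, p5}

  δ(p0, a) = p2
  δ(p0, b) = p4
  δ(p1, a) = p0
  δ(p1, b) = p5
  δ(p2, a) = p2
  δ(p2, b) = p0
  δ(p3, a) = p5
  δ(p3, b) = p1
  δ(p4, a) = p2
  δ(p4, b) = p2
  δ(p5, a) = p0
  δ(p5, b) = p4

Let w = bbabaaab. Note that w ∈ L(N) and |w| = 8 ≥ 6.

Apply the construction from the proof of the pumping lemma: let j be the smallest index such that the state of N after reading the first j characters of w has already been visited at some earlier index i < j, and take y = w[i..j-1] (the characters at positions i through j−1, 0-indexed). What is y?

Run of N on w = b b a b a a a b:
  step 0: p0  (start)
  step 1: p4  (read b: p0→p4)
  step 2: p2  (read b: p4→p2)
  step 3: p2  (read a: p2→p2)   ← first repeat (p2 seen earlier)
  step 4: p0  (read b: p2→p0)
  step 5: p2  (read a: p0→p2)
  step 6: p2  (read a: p2→p2)
  step 7: p2  (read a: p2→p2)
  step 8: p0  (read b: p2→p0)

So i = 2, j = 3, giving x = w[0:2] = bb, y = w[2:3] = a, z = w[3:8] = baaab.
Check: |xy| = 3 ≤ 6 and |y| = 1 ≥ 1. Reading y takes N from p2 back to p2, so every xyⁱz is accepted.

a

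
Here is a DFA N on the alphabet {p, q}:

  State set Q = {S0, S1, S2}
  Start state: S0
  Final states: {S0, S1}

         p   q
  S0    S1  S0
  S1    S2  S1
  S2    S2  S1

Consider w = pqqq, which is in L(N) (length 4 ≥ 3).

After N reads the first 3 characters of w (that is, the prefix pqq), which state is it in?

S1

Run of N on the first 3 characters of w = p q q:
  step 0: S0  (start)
  step 1: S1  (read p: S0→S1)
  step 2: S1  (read q: S1→S1)
  step 3: S1  (read q: S1→S1)

After reading 3 characters, N is in state S1.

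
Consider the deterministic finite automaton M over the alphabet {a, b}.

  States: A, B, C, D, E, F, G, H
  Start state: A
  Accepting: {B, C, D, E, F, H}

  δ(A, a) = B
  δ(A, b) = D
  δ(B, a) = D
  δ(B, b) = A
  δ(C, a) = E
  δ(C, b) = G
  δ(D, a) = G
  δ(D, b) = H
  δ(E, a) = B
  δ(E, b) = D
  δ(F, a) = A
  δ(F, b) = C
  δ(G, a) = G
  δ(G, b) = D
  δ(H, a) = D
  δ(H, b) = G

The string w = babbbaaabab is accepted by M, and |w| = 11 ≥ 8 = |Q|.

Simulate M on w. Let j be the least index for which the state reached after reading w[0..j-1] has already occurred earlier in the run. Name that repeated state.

Run of M on w = b a b b b a a a b a b:
  step 0: A  (start)
  step 1: D  (read b: A→D)
  step 2: G  (read a: D→G)
  step 3: D  (read b: G→D)   ← first repeat (D seen earlier)
  step 4: H  (read b: D→H)
  step 5: G  (read b: H→G)
  step 6: G  (read a: G→G)
  step 7: G  (read a: G→G)
  step 8: G  (read a: G→G)
  step 9: D  (read b: G→D)
  step 10: G  (read a: D→G)
  step 11: D  (read b: G→D)

The earliest repeat is at step j = 3: M is in D, which it already visited at step i = 1.

D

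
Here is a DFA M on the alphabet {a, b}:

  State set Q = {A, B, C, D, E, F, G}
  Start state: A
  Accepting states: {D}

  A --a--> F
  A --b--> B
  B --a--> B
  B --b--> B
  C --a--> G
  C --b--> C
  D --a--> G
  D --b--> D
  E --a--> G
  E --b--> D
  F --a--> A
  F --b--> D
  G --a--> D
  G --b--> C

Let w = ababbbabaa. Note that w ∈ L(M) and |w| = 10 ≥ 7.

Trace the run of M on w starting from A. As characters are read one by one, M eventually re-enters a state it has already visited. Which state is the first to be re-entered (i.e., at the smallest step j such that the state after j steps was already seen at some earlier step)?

State sequence: A -a-> F -b-> D -a-> G -b-> C -b-> C -b-> C -a-> G -b-> C -a-> G -a-> D
First repeat at step 5: C was already visited.

The earliest repeat is at step j = 5: M is in C, which it already visited at step i = 4.
With |Q| = 7, pigeonhole forces a state repeat no later than step 7; the substring read between the first and second visits to that state can be pumped.

C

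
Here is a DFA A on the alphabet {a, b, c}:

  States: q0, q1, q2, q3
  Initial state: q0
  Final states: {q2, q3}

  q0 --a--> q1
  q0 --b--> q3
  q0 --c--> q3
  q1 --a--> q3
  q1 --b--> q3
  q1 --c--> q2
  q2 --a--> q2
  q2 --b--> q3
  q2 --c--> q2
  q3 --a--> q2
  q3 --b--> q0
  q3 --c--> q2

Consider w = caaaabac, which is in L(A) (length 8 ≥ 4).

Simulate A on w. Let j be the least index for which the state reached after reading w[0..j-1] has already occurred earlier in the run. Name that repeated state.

State sequence: q0 -c-> q3 -a-> q2 -a-> q2 -a-> q2 -a-> q2 -b-> q3 -a-> q2 -c-> q2
First repeat at step 3: q2 was already visited.

The earliest repeat is at step j = 3: A is in q2, which it already visited at step i = 2.
Pumping length from the standard proof: p = 4 (the number of states). The repeated state found above gives |xy| = j ≤ 4 and |y| = j − i ≥ 1.

q2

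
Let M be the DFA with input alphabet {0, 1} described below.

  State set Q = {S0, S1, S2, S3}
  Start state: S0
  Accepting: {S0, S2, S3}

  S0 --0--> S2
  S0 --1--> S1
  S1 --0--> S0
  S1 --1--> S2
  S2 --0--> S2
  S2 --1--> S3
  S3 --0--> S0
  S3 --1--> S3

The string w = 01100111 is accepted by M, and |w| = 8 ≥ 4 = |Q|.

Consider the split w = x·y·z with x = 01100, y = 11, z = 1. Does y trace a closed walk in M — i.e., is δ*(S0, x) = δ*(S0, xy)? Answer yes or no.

Run of M on the first 7 characters of w = 0 1 1 0 0 1 1:
  step 0: S0  (start)
  step 1: S2  (read 0: S0→S2)
  step 2: S3  (read 1: S2→S3)
  step 3: S3  (read 1: S3→S3)
  step 4: S0  (read 0: S3→S0)
  step 5: S2  (read 0: S0→S2)
  step 6: S3  (read 1: S2→S3)
  step 7: S3  (read 1: S3→S3)

After x (step 5): S2. After xy (step 7): S3.
They differ (S2 ≠ S3), so y is not a cycle from the state after x; this split is not the one the pumping-lemma construction produces, and pumping y need not keep the string in L(M).

no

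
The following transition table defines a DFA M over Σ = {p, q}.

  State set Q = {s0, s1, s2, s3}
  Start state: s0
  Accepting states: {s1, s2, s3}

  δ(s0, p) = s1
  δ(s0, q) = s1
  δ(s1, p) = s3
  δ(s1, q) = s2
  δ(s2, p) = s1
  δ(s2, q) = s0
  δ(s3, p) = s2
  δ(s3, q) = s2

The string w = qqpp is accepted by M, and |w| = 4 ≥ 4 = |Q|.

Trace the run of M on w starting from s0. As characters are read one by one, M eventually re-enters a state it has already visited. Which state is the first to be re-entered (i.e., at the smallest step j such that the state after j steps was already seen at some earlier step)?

s1

State sequence: s0 -q-> s1 -q-> s2 -p-> s1 -p-> s3
First repeat at step 3: s1 was already visited.

The earliest repeat is at step j = 3: M is in s1, which it already visited at step i = 1.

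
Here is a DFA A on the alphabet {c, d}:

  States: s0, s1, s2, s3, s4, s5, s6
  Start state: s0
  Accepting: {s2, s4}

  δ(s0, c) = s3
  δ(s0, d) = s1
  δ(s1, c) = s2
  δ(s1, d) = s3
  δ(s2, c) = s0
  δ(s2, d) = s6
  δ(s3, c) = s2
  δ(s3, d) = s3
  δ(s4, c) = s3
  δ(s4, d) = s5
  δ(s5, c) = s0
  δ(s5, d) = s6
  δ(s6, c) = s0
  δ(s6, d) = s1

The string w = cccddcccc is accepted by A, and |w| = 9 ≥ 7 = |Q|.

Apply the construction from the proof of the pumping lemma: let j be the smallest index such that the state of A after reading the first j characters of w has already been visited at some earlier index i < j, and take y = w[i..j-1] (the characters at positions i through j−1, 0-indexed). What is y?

Run of A on w = c c c d d c c c c:
  step 0: s0  (start)
  step 1: s3  (read c: s0→s3)
  step 2: s2  (read c: s3→s2)
  step 3: s0  (read c: s2→s0)   ← first repeat (s0 seen earlier)
  step 4: s1  (read d: s0→s1)
  step 5: s3  (read d: s1→s3)
  step 6: s2  (read c: s3→s2)
  step 7: s0  (read c: s2→s0)
  step 8: s3  (read c: s0→s3)
  step 9: s2  (read c: s3→s2)

So i = 0, j = 3, giving x = w[0:0] = ε, y = w[0:3] = ccc, z = w[3:9] = ddcccc.
Check: |xy| = 3 ≤ 7 and |y| = 3 ≥ 1. Reading y takes A from s0 back to s0, so every xyⁱz is accepted.
Since A has 7 states, any run of length ≥ 7 visits 7+1 states, so by pigeonhole some state repeats within the first 7 steps — that repeat gives the pumpable loop.

ccc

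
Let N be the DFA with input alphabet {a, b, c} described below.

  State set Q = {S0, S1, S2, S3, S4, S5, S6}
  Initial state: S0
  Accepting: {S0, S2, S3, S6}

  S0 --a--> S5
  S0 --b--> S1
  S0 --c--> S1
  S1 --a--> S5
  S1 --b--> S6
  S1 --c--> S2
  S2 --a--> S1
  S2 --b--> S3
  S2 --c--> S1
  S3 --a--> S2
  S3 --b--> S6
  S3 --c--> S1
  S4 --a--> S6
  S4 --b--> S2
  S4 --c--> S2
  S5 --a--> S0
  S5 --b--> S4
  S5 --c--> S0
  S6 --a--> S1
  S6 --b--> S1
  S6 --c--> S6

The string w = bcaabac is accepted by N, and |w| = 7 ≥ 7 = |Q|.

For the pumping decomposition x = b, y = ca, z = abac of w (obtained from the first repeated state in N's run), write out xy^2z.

bcacaabac

xy^2z = b·ca·ca·abac = bcacaabac.
Reading y = ca takes N from S1 back to S1, so after x·y·y the machine is still in S1, and z then leads to the accepting state S6. Hence bcacaabac ∈ L(N).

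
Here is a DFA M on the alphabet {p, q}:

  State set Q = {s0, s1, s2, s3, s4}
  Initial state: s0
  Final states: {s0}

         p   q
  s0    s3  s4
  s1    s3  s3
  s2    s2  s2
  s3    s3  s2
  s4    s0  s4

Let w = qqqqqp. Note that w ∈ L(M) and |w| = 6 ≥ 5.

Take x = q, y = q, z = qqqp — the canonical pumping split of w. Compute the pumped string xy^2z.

qqqqqqp

xy^2z = q·q·q·qqqp = qqqqqqp.
Reading y = q takes M from s4 back to s4, so after x·y·y the machine is still in s4, and z then leads to the accepting state s0. Hence qqqqqqp ∈ L(M).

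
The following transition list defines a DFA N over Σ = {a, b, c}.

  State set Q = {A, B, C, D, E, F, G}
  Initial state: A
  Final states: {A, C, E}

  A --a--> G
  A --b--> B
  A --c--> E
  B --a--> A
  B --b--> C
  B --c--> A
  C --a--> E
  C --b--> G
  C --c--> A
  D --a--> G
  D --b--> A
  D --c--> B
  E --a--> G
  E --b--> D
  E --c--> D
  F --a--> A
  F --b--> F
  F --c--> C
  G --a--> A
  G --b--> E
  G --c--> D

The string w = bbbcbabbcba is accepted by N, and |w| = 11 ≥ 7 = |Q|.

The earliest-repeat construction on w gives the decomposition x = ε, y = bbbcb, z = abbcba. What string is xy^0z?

abbcba

xy⁰z = xz = ε·abbcba = abbcba.
Reading y = bbbcb takes N from A back to A, so after x the machine is still in A, and z then leads to the accepting state E. Hence abbcba ∈ L(N).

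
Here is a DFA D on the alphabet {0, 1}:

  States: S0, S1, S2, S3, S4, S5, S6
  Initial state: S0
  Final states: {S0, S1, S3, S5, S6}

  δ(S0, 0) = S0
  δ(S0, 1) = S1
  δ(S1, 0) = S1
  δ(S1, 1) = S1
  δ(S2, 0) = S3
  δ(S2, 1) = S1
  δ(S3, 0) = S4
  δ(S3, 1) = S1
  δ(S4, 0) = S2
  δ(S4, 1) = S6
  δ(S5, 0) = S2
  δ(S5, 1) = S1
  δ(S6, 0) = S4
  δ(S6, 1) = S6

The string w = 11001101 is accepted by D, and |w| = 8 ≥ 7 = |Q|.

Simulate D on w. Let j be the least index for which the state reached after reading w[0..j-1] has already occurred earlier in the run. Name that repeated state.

Run of D on w = 1 1 0 0 1 1 0 1:
  step 0: S0  (start)
  step 1: S1  (read 1: S0→S1)
  step 2: S1  (read 1: S1→S1)   ← first repeat (S1 seen earlier)
  step 3: S1  (read 0: S1→S1)
  step 4: S1  (read 0: S1→S1)
  step 5: S1  (read 1: S1→S1)
  step 6: S1  (read 1: S1→S1)
  step 7: S1  (read 0: S1→S1)
  step 8: S1  (read 1: S1→S1)

The earliest repeat is at step j = 2: D is in S1, which it already visited at step i = 1.

S1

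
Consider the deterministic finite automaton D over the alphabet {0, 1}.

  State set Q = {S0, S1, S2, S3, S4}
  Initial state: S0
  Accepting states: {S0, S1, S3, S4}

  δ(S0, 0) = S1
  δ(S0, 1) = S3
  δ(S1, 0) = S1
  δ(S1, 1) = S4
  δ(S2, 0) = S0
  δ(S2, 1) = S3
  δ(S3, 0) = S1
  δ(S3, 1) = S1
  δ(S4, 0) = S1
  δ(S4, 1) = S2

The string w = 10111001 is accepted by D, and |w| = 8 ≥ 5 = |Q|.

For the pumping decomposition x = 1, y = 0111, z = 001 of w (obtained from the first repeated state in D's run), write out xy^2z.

xy^2z = 1·0111·0111·001 = 101110111001.
Reading y = 0111 takes D from S3 back to S3, so after x·y·y the machine is still in S3, and z then leads to the accepting state S4. Hence 101110111001 ∈ L(D).

101110111001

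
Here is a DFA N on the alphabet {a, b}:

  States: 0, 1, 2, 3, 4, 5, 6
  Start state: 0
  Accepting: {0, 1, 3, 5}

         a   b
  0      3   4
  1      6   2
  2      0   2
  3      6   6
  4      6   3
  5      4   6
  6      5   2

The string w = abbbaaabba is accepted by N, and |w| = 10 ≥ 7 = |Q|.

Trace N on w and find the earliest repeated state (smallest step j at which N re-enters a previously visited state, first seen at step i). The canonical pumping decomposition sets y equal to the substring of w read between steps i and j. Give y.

b

State sequence: 0 -a-> 3 -b-> 6 -b-> 2 -b-> 2 -a-> 0 -a-> 3 -a-> 6 -b-> 2 -b-> 2 -a-> 0
First repeat at step 4: 2 was already visited.

So i = 3, j = 4, giving x = w[0:3] = abb, y = w[3:4] = b, z = w[4:10] = aaabba.
Check: |xy| = 4 ≤ 7 and |y| = 1 ≥ 1. Reading y takes N from 2 back to 2, so every xyⁱz is accepted.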